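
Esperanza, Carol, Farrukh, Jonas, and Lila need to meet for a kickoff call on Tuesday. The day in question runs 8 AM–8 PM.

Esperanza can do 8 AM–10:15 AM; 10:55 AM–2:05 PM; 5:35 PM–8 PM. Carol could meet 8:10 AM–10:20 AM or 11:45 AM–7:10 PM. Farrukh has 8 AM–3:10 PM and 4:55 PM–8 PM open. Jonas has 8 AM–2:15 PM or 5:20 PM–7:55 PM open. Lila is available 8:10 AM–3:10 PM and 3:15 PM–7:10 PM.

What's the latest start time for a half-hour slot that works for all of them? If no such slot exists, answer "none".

Esperanza ∩ Carol: 08:10-10:15, 11:45-14:05, 17:35-19:10.
Esperanza ∩ Carol ∩ Farrukh: 08:10-10:15, 11:45-14:05, 17:35-19:10.
Esperanza ∩ Carol ∩ Farrukh ∩ Jonas: 08:10-10:15, 11:45-14:05, 17:35-19:10.
Esperanza ∩ Carol ∩ Farrukh ∩ Jonas ∩ Lila: 08:10-10:15, 11:45-14:05, 17:35-19:10.
The last common window of at least 30 minutes is 17:35-19:10; a 30-minute meeting can start as late as 18:40 and still end by 19:10.

18:40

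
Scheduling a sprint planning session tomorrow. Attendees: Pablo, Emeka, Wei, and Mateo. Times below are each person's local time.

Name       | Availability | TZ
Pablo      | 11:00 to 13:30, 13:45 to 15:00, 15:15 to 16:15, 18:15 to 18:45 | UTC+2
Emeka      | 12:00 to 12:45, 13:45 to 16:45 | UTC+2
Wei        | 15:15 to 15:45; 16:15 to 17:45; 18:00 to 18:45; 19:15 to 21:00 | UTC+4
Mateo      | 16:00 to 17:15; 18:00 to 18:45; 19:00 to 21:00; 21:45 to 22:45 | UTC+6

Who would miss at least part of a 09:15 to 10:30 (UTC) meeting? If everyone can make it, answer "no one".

Pablo in UTC: 09:00-11:30, 11:45-13:00, 13:15-14:15, 16:15-16:45 (subtract 2h to convert from UTC+2).
Emeka in UTC: 10:00-10:45, 11:45-14:45 (subtract 2h to convert from UTC+2).
Wei in UTC: 11:15-11:45, 12:15-13:45, 14:00-14:45, 15:15-17:00 (subtract 4h to convert from UTC+4).
Mateo in UTC: 10:00-11:15, 12:00-12:45, 13:00-15:00, 15:45-16:45 (subtract 6h to convert from UTC+6).
Pablo: free for 09:15-10:30. Emeka: not fully free for 09:15-10:30. Wei: not fully free for 09:15-10:30. Mateo: not fully free for 09:15-10:30.

Emeka, Mateo, Wei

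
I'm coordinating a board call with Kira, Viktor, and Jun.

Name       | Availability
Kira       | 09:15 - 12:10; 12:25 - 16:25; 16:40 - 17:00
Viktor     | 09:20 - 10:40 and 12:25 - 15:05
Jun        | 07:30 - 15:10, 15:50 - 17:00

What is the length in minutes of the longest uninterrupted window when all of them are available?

Kira ∩ Viktor: 09:20-10:40, 12:25-15:05.
Kira ∩ Viktor ∩ Jun: 09:20-10:40, 12:25-15:05.
So the common availability across everyone is 09:20-10:40, 12:25-15:05.
The longest is 12:25-15:05 at 160 minutes.

160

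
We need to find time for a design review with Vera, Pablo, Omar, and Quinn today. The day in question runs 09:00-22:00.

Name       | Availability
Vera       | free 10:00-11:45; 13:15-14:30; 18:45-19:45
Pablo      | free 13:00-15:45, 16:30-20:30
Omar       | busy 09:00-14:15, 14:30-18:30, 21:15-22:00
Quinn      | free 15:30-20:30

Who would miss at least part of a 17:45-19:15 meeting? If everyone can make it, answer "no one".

Vera free: 10:00-11:45, 13:15-14:30, 18:45-19:45.
Pablo free: 13:00-15:45, 16:30-20:30.
Omar free: 14:15-14:30, 18:30-21:15 (invert busy blocks within the working day).
Quinn free: 15:30-20:30.
Vera: not fully free for 17:45-19:15. Pablo: free for 17:45-19:15. Omar: not fully free for 17:45-19:15. Quinn: free for 17:45-19:15.

Omar, Vera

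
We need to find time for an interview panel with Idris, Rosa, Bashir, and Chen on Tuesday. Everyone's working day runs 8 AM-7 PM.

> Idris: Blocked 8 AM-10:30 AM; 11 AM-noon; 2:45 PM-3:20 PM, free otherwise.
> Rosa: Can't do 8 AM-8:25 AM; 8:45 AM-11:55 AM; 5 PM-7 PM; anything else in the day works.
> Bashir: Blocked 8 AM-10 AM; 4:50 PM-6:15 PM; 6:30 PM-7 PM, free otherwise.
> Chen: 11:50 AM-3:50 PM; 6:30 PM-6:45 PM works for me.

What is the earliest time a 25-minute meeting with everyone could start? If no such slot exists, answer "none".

12:00

Idris free: 10:30-11:00, 12:00-14:45, 15:20-19:00 (invert busy blocks within the working day).
Rosa free: 08:25-08:45, 11:55-17:00 (invert busy blocks within the working day).
Bashir free: 10:00-16:50, 18:15-18:30 (invert busy blocks within the working day).
Chen free: 11:50-15:50, 18:30-18:45.
Idris ∩ Rosa: 12:00-14:45, 15:20-17:00.
Idris ∩ Rosa ∩ Bashir: 12:00-14:45, 15:20-16:50.
Idris ∩ Rosa ∩ Bashir ∩ Chen: 12:00-14:45, 15:20-15:50.
Those are the intersection windows.
The first common window of at least 25 minutes is 12:00-14:45, so the earliest start is 12:00.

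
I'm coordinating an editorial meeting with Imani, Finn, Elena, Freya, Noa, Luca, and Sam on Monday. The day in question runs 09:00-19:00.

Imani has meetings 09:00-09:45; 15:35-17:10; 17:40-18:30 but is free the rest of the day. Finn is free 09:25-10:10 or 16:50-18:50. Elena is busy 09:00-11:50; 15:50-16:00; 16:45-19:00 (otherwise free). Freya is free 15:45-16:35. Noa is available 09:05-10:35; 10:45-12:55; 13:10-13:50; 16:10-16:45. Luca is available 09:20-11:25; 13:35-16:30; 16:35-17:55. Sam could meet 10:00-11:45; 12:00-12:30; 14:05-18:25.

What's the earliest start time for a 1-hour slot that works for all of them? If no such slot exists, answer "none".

Imani free: 09:45-15:35, 17:10-17:40, 18:30-19:00 (invert busy blocks within the working day).
Finn free: 09:25-10:10, 16:50-18:50.
Elena free: 11:50-15:50, 16:00-16:45 (invert busy blocks within the working day).
Freya free: 15:45-16:35.
Noa free: 09:05-10:35, 10:45-12:55, 13:10-13:50, 16:10-16:45.
Luca free: 09:20-11:25, 13:35-16:30, 16:35-17:55.
Sam free: 10:00-11:45, 12:00-12:30, 14:05-18:25.
Imani ∩ Finn: 09:45-10:10, 17:10-17:40, 18:30-18:50.
Imani ∩ Finn ∩ Elena: ∅.
Imani ∩ Finn ∩ Elena ∩ Freya: ∅.
Imani ∩ Finn ∩ Elena ∩ Freya ∩ Noa: ∅.
Imani ∩ Finn ∩ Elena ∩ Freya ∩ Noa ∩ Luca: ∅.
Imani ∩ Finn ∩ Elena ∩ Freya ∩ Noa ∩ Luca ∩ Sam: ∅.
There is no time when everyone is free.
No common window is at least 60 minutes long.

none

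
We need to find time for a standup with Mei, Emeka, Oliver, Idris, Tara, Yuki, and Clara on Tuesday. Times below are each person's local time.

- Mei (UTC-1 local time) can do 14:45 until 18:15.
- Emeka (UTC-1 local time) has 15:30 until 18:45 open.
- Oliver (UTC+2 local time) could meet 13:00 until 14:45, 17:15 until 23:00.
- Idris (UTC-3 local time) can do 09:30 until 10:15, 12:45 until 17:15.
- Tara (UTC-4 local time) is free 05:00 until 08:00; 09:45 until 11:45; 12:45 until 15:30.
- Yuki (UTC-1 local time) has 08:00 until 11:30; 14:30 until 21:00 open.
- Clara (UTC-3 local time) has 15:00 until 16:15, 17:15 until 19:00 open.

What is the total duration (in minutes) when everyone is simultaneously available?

Mei in UTC: 15:45-19:15 (add 1h to convert from UTC-1).
Emeka in UTC: 16:30-19:45 (add 1h to convert from UTC-1).
Oliver in UTC: 11:00-12:45, 15:15-21:00 (subtract 2h to convert from UTC+2).
Idris in UTC: 12:30-13:15, 15:45-20:15 (add 3h to convert from UTC-3).
Tara in UTC: 09:00-12:00, 13:45-15:45, 16:45-19:30 (add 4h to convert from UTC-4).
Yuki in UTC: 09:00-12:30, 15:30-22:00 (add 1h to convert from UTC-1).
Clara in UTC: 18:00-19:15, 20:15-22:00 (add 3h to convert from UTC-3).
Mei ∩ Emeka: 16:30-19:15.
Mei ∩ Emeka ∩ Oliver: 16:30-19:15.
Mei ∩ Emeka ∩ Oliver ∩ Idris: 16:30-19:15.
Mei ∩ Emeka ∩ Oliver ∩ Idris ∩ Tara: 16:45-19:15.
Mei ∩ Emeka ∩ Oliver ∩ Idris ∩ Tara ∩ Yuki: 16:45-19:15.
Mei ∩ Emeka ∩ Oliver ∩ Idris ∩ Tara ∩ Yuki ∩ Clara: 18:00-19:15.
That's a single block of 75 minutes.

75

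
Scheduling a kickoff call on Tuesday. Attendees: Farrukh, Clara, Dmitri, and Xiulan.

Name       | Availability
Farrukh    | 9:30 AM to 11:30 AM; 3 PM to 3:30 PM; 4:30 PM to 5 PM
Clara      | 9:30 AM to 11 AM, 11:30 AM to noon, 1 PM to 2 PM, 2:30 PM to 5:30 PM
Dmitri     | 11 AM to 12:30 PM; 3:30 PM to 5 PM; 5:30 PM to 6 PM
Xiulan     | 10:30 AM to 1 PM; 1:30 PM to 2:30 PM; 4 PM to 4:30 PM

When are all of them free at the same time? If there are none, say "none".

Farrukh ∩ Clara: 09:30-11:00, 15:00-15:30, 16:30-17:00.
Farrukh ∩ Clara ∩ Dmitri: 16:30-17:00.
Farrukh ∩ Clara ∩ Dmitri ∩ Xiulan: ∅.
There is no time when everyone is free.

none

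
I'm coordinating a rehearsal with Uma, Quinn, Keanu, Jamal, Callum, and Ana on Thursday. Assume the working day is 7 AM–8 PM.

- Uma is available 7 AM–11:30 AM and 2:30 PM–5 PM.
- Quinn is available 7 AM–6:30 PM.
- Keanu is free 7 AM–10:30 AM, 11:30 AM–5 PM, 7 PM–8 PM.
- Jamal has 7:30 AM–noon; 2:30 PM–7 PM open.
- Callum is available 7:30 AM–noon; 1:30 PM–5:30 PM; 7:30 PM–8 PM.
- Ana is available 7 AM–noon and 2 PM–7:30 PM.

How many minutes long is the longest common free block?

180

Uma ∩ Quinn: 07:00-11:30, 14:30-17:00.
Uma ∩ Quinn ∩ Keanu: 07:00-10:30, 14:30-17:00.
Uma ∩ Quinn ∩ Keanu ∩ Jamal: 07:30-10:30, 14:30-17:00.
Uma ∩ Quinn ∩ Keanu ∩ Jamal ∩ Callum: 07:30-10:30, 14:30-17:00.
Uma ∩ Quinn ∩ Keanu ∩ Jamal ∩ Callum ∩ Ana: 07:30-10:30, 14:30-17:00.
The longest is 07:30-10:30 at 180 minutes.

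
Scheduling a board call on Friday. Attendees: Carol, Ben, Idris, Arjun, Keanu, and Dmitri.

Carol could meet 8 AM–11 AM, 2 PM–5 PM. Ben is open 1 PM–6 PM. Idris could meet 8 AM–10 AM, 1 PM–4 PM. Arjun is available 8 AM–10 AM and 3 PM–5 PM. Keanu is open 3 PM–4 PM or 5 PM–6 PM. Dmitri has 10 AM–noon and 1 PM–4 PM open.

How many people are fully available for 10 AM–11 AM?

Carol and Dmitri can make the full 10:00-11:00 slot — that's 2.

2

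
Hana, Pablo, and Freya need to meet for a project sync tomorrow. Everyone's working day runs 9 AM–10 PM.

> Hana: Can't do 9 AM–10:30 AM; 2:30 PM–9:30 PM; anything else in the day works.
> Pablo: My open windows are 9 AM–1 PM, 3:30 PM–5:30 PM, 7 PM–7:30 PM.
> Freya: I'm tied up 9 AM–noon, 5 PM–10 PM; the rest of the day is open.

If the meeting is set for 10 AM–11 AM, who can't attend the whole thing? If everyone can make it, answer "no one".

Hana free: 10:30-14:30, 21:30-22:00 (invert busy blocks within the working day).
Pablo free: 09:00-13:00, 15:30-17:30, 19:00-19:30.
Freya free: 12:00-17:00 (invert busy blocks within the working day).
Hana: not fully free for 10:00-11:00. Pablo: free for 10:00-11:00. Freya: not fully free for 10:00-11:00.

Freya, Hana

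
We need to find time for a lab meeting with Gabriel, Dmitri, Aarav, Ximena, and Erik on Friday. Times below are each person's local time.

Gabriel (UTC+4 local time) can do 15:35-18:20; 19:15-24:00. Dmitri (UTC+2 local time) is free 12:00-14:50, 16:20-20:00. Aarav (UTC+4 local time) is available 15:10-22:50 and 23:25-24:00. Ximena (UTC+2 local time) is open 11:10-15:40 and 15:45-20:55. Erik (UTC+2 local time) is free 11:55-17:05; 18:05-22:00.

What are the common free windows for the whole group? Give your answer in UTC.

Gabriel in UTC: 11:35-14:20, 15:15-20:00 (subtract 4h to convert from UTC+4).
Dmitri in UTC: 10:00-12:50, 14:20-18:00 (subtract 2h to convert from UTC+2).
Aarav in UTC: 11:10-18:50, 19:25-20:00 (subtract 4h to convert from UTC+4).
Ximena in UTC: 09:10-13:40, 13:45-18:55 (subtract 2h to convert from UTC+2).
Erik in UTC: 09:55-15:05, 16:05-20:00 (subtract 2h to convert from UTC+2).
Gabriel ∩ Dmitri: 11:35-12:50, 15:15-18:00.
Gabriel ∩ Dmitri ∩ Aarav: 11:35-12:50, 15:15-18:00.
Gabriel ∩ Dmitri ∩ Aarav ∩ Ximena: 11:35-12:50, 15:15-18:00.
Gabriel ∩ Dmitri ∩ Aarav ∩ Ximena ∩ Erik: 11:35-12:50, 16:05-18:00.

11:35-12:50, 16:05-18:00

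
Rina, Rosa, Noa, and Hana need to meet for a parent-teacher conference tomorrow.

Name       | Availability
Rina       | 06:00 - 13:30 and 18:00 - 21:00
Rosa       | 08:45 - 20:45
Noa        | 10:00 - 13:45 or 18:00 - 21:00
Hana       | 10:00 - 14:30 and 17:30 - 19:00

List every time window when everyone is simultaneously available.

10:00-13:30, 18:00-19:00

Rina ∩ Rosa: 08:45-13:30, 18:00-20:45.
Rina ∩ Rosa ∩ Noa: 10:00-13:30, 18:00-20:45.
Rina ∩ Rosa ∩ Noa ∩ Hana: 10:00-13:30, 18:00-19:00.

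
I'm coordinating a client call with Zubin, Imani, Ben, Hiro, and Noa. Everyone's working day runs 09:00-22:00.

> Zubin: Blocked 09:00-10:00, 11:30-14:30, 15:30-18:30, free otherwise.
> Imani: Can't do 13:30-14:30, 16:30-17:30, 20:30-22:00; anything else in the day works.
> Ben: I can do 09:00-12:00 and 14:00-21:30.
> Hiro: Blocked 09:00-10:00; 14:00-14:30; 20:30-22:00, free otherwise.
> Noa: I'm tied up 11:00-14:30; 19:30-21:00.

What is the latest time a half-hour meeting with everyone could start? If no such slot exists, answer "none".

19:00

Zubin free: 10:00-11:30, 14:30-15:30, 18:30-22:00 (invert busy blocks within the working day).
Imani free: 09:00-13:30, 14:30-16:30, 17:30-20:30 (invert busy blocks within the working day).
Ben free: 09:00-12:00, 14:00-21:30.
Hiro free: 10:00-14:00, 14:30-20:30 (invert busy blocks within the working day).
Noa free: 09:00-11:00, 14:30-19:30, 21:00-22:00 (invert busy blocks within the working day).
Zubin ∩ Imani: 10:00-11:30, 14:30-15:30, 18:30-20:30.
Zubin ∩ Imani ∩ Ben: 10:00-11:30, 14:30-15:30, 18:30-20:30.
Zubin ∩ Imani ∩ Ben ∩ Hiro: 10:00-11:30, 14:30-15:30, 18:30-20:30.
Zubin ∩ Imani ∩ Ben ∩ Hiro ∩ Noa: 10:00-11:00, 14:30-15:30, 18:30-19:30.
The last common window of at least 30 minutes is 18:30-19:30; a 30-minute meeting can start as late as 19:00 and still end by 19:30.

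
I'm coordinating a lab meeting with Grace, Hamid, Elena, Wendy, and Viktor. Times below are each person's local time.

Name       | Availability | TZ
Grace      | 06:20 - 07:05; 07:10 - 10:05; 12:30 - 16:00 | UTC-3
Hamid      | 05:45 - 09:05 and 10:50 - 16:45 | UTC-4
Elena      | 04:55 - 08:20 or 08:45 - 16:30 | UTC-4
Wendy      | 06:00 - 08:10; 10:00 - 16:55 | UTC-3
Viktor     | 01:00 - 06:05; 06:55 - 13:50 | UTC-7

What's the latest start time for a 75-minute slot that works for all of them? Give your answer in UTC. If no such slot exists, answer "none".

17:45

Grace in UTC: 09:20-10:05, 10:10-13:05, 15:30-19:00 (add 3h to convert from UTC-3).
Hamid in UTC: 09:45-13:05, 14:50-20:45 (add 4h to convert from UTC-4).
Elena in UTC: 08:55-12:20, 12:45-20:30 (add 4h to convert from UTC-4).
Wendy in UTC: 09:00-11:10, 13:00-19:55 (add 3h to convert from UTC-3).
Viktor in UTC: 08:00-13:05, 13:55-20:50 (add 7h to convert from UTC-7).
Grace ∩ Hamid: 09:45-10:05, 10:10-13:05, 15:30-19:00.
Grace ∩ Hamid ∩ Elena: 09:45-10:05, 10:10-12:20, 12:45-13:05, 15:30-19:00.
Grace ∩ Hamid ∩ Elena ∩ Wendy: 09:45-10:05, 10:10-11:10, 13:00-13:05, 15:30-19:00.
Grace ∩ Hamid ∩ Elena ∩ Wendy ∩ Viktor: 09:45-10:05, 10:10-11:10, 13:00-13:05, 15:30-19:00.
The last common window of at least 75 minutes is 15:30-19:00; a 75-minute meeting can start as late as 17:45 and still end by 19:00.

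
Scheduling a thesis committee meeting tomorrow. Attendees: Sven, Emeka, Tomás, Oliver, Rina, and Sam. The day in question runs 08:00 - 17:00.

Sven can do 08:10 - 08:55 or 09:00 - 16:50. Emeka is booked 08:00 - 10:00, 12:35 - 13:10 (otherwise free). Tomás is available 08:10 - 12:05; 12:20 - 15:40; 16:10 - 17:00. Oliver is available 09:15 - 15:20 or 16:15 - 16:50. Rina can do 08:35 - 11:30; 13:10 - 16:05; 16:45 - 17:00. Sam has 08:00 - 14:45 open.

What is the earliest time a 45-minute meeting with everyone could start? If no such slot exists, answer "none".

Sven free: 08:10-08:55, 09:00-16:50.
Emeka free: 10:00-12:35, 13:10-17:00 (invert busy blocks within the working day).
Tomás free: 08:10-12:05, 12:20-15:40, 16:10-17:00.
Oliver free: 09:15-15:20, 16:15-16:50.
Rina free: 08:35-11:30, 13:10-16:05, 16:45-17:00.
Sam free: 08:00-14:45.
Sven ∩ Emeka: 10:00-12:35, 13:10-16:50.
Sven ∩ Emeka ∩ Tomás: 10:00-12:05, 12:20-12:35, 13:10-15:40, 16:10-16:50.
Sven ∩ Emeka ∩ Tomás ∩ Oliver: 10:00-12:05, 12:20-12:35, 13:10-15:20, 16:15-16:50.
Sven ∩ Emeka ∩ Tomás ∩ Oliver ∩ Rina: 10:00-11:30, 13:10-15:20, 16:45-16:50.
Sven ∩ Emeka ∩ Tomás ∩ Oliver ∩ Rina ∩ Sam: 10:00-11:30, 13:10-14:45.
The first common window of at least 45 minutes is 10:00-11:30, so the earliest start is 10:00.

10:00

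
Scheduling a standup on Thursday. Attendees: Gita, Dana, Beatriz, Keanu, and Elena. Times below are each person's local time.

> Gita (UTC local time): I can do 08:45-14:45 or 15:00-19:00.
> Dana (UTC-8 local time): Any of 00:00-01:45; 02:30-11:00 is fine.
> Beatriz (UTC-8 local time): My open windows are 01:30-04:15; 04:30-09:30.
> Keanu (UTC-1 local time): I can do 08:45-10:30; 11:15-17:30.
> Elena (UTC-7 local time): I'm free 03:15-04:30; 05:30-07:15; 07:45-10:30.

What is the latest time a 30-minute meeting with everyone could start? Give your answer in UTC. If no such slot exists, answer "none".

17:00

Gita in UTC: 08:45-14:45, 15:00-19:00.
Dana in UTC: 08:00-09:45, 10:30-19:00 (add 8h to convert from UTC-8).
Beatriz in UTC: 09:30-12:15, 12:30-17:30 (add 8h to convert from UTC-8).
Keanu in UTC: 09:45-11:30, 12:15-18:30 (add 1h to convert from UTC-1).
Elena in UTC: 10:15-11:30, 12:30-14:15, 14:45-17:30 (add 7h to convert from UTC-7).
Gita ∩ Dana: 08:45-09:45, 10:30-14:45, 15:00-19:00.
Gita ∩ Dana ∩ Beatriz: 09:30-09:45, 10:30-12:15, 12:30-14:45, 15:00-17:30.
Gita ∩ Dana ∩ Beatriz ∩ Keanu: 10:30-11:30, 12:30-14:45, 15:00-17:30.
Gita ∩ Dana ∩ Beatriz ∩ Keanu ∩ Elena: 10:30-11:30, 12:30-14:15, 15:00-17:30.
The last common window of at least 30 minutes is 15:00-17:30; a 30-minute meeting can start as late as 17:00 and still end by 17:30.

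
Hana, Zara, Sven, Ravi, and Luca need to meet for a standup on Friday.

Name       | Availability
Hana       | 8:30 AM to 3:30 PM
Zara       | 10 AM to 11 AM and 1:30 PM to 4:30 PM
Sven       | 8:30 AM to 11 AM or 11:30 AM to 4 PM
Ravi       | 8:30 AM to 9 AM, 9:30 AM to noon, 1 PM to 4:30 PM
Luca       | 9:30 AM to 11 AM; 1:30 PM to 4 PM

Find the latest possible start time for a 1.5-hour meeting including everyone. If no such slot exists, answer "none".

Hana ∩ Zara: 10:00-11:00, 13:30-15:30.
Hana ∩ Zara ∩ Sven: 10:00-11:00, 13:30-15:30.
Hana ∩ Zara ∩ Sven ∩ Ravi: 10:00-11:00, 13:30-15:30.
Hana ∩ Zara ∩ Sven ∩ Ravi ∩ Luca: 10:00-11:00, 13:30-15:30.
The last common window of at least 90 minutes is 13:30-15:30; a 90-minute meeting can start as late as 14:00 and still end by 15:30.

14:00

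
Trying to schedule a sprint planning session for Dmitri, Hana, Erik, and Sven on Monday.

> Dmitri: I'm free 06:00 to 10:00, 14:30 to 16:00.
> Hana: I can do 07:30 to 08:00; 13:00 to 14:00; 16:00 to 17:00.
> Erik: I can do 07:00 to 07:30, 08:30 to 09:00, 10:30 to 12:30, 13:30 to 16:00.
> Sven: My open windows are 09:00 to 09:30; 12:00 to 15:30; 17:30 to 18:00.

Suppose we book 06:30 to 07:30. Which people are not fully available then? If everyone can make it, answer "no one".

Dmitri: free for 06:30-07:30. Hana: not fully free for 06:30-07:30. Erik: not fully free for 06:30-07:30. Sven: not fully free for 06:30-07:30.

Erik, Hana, Sven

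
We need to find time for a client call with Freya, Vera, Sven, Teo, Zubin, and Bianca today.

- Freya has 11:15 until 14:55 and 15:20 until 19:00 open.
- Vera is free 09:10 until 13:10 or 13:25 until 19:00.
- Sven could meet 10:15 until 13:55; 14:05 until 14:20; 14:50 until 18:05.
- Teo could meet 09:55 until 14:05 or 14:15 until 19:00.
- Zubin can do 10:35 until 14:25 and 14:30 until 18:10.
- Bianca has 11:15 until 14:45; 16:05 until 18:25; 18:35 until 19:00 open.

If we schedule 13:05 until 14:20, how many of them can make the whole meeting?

Freya, Zubin, and Bianca can make the full 13:05-14:20 slot — that's 3.

3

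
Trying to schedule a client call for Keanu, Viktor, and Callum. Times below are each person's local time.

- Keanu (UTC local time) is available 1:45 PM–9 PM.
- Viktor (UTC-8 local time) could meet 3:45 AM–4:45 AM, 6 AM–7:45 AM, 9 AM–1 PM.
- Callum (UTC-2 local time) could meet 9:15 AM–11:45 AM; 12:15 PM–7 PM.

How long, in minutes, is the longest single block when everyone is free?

240

Keanu in UTC: 13:45-21:00.
Viktor in UTC: 11:45-12:45, 14:00-15:45, 17:00-21:00 (add 8h to convert from UTC-8).
Callum in UTC: 11:15-13:45, 14:15-21:00 (add 2h to convert from UTC-2).
Keanu ∩ Viktor: 14:00-15:45, 17:00-21:00.
Keanu ∩ Viktor ∩ Callum: 14:15-15:45, 17:00-21:00.
The longest is 17:00-21:00 at 240 minutes.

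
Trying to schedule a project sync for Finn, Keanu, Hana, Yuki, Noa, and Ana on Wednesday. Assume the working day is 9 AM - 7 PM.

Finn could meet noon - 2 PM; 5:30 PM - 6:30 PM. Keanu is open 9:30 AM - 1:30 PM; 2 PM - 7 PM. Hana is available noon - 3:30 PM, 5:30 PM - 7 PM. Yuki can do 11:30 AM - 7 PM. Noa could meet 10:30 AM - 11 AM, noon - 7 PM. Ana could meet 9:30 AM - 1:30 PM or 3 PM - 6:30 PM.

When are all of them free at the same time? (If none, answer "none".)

Finn ∩ Keanu: 12:00-13:30, 17:30-18:30.
Finn ∩ Keanu ∩ Hana: 12:00-13:30, 17:30-18:30.
Finn ∩ Keanu ∩ Hana ∩ Yuki: 12:00-13:30, 17:30-18:30.
Finn ∩ Keanu ∩ Hana ∩ Yuki ∩ Noa: 12:00-13:30, 17:30-18:30.
Finn ∩ Keanu ∩ Hana ∩ Yuki ∩ Noa ∩ Ana: 12:00-13:30, 17:30-18:30.

12:00-13:30, 17:30-18:30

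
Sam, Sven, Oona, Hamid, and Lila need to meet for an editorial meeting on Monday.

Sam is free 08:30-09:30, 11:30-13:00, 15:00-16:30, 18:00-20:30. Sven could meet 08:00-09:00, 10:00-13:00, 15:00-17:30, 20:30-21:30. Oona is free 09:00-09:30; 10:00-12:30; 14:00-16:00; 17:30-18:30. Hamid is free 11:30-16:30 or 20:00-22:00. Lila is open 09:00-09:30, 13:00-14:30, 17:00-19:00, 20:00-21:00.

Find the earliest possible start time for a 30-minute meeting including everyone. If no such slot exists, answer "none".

Sam ∩ Sven: 08:30-09:00, 11:30-13:00, 15:00-16:30.
Sam ∩ Sven ∩ Oona: 11:30-12:30, 15:00-16:00.
Sam ∩ Sven ∩ Oona ∩ Hamid: 11:30-12:30, 15:00-16:00.
Sam ∩ Sven ∩ Oona ∩ Hamid ∩ Lila: ∅.
There is no time when everyone is free.
No common window is at least 30 minutes long.

none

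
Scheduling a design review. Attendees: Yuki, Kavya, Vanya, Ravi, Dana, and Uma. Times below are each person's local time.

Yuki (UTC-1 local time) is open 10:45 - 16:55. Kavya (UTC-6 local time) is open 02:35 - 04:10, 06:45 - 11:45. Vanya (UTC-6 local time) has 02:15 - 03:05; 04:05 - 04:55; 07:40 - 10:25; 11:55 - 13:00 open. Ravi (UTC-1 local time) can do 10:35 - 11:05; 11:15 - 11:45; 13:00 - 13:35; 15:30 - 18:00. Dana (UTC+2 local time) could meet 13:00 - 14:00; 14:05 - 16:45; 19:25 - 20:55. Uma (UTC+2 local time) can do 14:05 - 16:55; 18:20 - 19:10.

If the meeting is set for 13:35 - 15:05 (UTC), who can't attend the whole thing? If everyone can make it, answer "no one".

Yuki in UTC: 11:45-17:55 (add 1h to convert from UTC-1).
Kavya in UTC: 08:35-10:10, 12:45-17:45 (add 6h to convert from UTC-6).
Vanya in UTC: 08:15-09:05, 10:05-10:55, 13:40-16:25, 17:55-19:00 (add 6h to convert from UTC-6).
Ravi in UTC: 11:35-12:05, 12:15-12:45, 14:00-14:35, 16:30-19:00 (add 1h to convert from UTC-1).
Dana in UTC: 11:00-12:00, 12:05-14:45, 17:25-18:55 (subtract 2h to convert from UTC+2).
Uma in UTC: 12:05-14:55, 16:20-17:10 (subtract 2h to convert from UTC+2).
Yuki: free for 13:35-15:05. Kavya: free for 13:35-15:05. Vanya: not fully free for 13:35-15:05. Ravi: not fully free for 13:35-15:05. Dana: not fully free for 13:35-15:05. Uma: not fully free for 13:35-15:05.

Dana, Ravi, Uma, Vanya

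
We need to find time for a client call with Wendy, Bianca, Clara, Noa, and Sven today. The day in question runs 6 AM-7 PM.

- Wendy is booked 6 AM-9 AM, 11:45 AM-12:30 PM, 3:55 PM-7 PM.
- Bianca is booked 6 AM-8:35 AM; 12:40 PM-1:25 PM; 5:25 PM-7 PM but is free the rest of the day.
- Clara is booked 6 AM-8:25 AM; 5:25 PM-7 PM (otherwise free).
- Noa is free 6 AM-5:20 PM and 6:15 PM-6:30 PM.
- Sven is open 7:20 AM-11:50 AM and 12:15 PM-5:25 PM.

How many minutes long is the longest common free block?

Wendy free: 09:00-11:45, 12:30-15:55 (invert busy blocks within the working day).
Bianca free: 08:35-12:40, 13:25-17:25 (invert busy blocks within the working day).
Clara free: 08:25-17:25 (invert busy blocks within the working day).
Noa free: 06:00-17:20, 18:15-18:30.
Sven free: 07:20-11:50, 12:15-17:25.
Wendy ∩ Bianca: 09:00-11:45, 12:30-12:40, 13:25-15:55.
Wendy ∩ Bianca ∩ Clara: 09:00-11:45, 12:30-12:40, 13:25-15:55.
Wendy ∩ Bianca ∩ Clara ∩ Noa: 09:00-11:45, 12:30-12:40, 13:25-15:55.
Wendy ∩ Bianca ∩ Clara ∩ Noa ∩ Sven: 09:00-11:45, 12:30-12:40, 13:25-15:55.
The longest is 09:00-11:45 at 165 minutes.

165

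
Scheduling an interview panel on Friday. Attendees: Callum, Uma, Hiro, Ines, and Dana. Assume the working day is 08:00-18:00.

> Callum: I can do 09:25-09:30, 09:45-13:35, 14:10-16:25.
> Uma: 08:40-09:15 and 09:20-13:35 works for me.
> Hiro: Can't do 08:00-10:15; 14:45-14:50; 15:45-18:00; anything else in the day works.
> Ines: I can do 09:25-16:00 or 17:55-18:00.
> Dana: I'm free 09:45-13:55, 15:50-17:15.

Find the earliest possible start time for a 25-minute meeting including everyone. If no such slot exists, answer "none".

10:15

Callum free: 09:25-09:30, 09:45-13:35, 14:10-16:25.
Uma free: 08:40-09:15, 09:20-13:35.
Hiro free: 10:15-14:45, 14:50-15:45 (invert busy blocks within the working day).
Ines free: 09:25-16:00, 17:55-18:00.
Dana free: 09:45-13:55, 15:50-17:15.
Callum ∩ Uma: 09:25-09:30, 09:45-13:35.
Callum ∩ Uma ∩ Hiro: 10:15-13:35.
Callum ∩ Uma ∩ Hiro ∩ Ines: 10:15-13:35.
Callum ∩ Uma ∩ Hiro ∩ Ines ∩ Dana: 10:15-13:35.
The first common window of at least 25 minutes is 10:15-13:35, so the earliest start is 10:15.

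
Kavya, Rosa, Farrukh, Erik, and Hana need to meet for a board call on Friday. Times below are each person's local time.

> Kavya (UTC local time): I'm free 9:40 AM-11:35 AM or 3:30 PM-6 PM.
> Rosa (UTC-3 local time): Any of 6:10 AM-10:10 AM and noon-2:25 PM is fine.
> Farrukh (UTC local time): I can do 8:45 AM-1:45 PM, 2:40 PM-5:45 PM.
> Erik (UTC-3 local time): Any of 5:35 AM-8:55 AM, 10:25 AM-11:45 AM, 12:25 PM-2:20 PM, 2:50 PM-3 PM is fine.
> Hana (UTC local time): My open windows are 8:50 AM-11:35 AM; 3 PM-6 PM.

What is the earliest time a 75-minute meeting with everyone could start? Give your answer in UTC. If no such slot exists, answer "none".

Kavya in UTC: 09:40-11:35, 15:30-18:00.
Rosa in UTC: 09:10-13:10, 15:00-17:25 (add 3h to convert from UTC-3).
Farrukh in UTC: 08:45-13:45, 14:40-17:45.
Erik in UTC: 08:35-11:55, 13:25-14:45, 15:25-17:20, 17:50-18:00 (add 3h to convert from UTC-3).
Hana in UTC: 08:50-11:35, 15:00-18:00.
Kavya ∩ Rosa: 09:40-11:35, 15:30-17:25.
Kavya ∩ Rosa ∩ Farrukh: 09:40-11:35, 15:30-17:25.
Kavya ∩ Rosa ∩ Farrukh ∩ Erik: 09:40-11:35, 15:30-17:20.
Kavya ∩ Rosa ∩ Farrukh ∩ Erik ∩ Hana: 09:40-11:35, 15:30-17:20.
So the common availability across everyone is 09:40-11:35, 15:30-17:20.
The first common window of at least 75 minutes is 09:40-11:35, so the earliest start is 09:40.

09:40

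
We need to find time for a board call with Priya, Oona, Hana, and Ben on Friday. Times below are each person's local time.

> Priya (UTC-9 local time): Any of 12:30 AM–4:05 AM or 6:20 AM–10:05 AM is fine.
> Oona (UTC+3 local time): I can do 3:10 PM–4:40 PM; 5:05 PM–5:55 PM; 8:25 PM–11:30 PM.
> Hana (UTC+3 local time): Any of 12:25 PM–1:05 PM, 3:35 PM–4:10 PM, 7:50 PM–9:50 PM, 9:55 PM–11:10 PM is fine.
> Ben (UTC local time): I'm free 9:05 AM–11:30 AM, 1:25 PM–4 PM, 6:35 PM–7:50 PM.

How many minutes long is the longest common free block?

15

Priya in UTC: 09:30-13:05, 15:20-19:05 (add 9h to convert from UTC-9).
Oona in UTC: 12:10-13:40, 14:05-14:55, 17:25-20:30 (subtract 3h to convert from UTC+3).
Hana in UTC: 09:25-10:05, 12:35-13:10, 16:50-18:50, 18:55-20:10 (subtract 3h to convert from UTC+3).
Ben in UTC: 09:05-11:30, 13:25-16:00, 18:35-19:50.
Priya ∩ Oona: 12:10-13:05, 17:25-19:05.
Priya ∩ Oona ∩ Hana: 12:35-13:05, 17:25-18:50, 18:55-19:05.
Priya ∩ Oona ∩ Hana ∩ Ben: 18:35-18:50, 18:55-19:05.
The longest is 18:35-18:50 at 15 minutes.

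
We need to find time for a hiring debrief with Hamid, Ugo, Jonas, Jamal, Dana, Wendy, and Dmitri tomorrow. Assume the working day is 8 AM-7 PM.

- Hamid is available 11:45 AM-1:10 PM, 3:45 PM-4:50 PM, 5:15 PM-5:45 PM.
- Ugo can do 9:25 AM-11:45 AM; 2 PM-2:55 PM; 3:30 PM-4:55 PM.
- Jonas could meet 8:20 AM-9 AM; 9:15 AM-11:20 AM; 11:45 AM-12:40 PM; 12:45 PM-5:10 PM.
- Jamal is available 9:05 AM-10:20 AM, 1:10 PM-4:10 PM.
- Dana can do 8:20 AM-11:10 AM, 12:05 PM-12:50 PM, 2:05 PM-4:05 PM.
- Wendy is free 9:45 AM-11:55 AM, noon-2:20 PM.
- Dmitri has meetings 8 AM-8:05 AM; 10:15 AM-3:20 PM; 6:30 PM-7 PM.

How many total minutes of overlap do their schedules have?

Hamid free: 11:45-13:10, 15:45-16:50, 17:15-17:45.
Ugo free: 09:25-11:45, 14:00-14:55, 15:30-16:55.
Jonas free: 08:20-09:00, 09:15-11:20, 11:45-12:40, 12:45-17:10.
Jamal free: 09:05-10:20, 13:10-16:10.
Dana free: 08:20-11:10, 12:05-12:50, 14:05-16:05.
Wendy free: 09:45-11:55, 12:00-14:20.
Dmitri free: 08:05-10:15, 15:20-18:30 (invert busy blocks within the working day).
Hamid ∩ Ugo: 15:45-16:50.
Hamid ∩ Ugo ∩ Jonas: 15:45-16:50.
Hamid ∩ Ugo ∩ Jonas ∩ Jamal: 15:45-16:10.
Hamid ∩ Ugo ∩ Jonas ∩ Jamal ∩ Dana: 15:45-16:05.
Hamid ∩ Ugo ∩ Jonas ∩ Jamal ∩ Dana ∩ Wendy: ∅.
Hamid ∩ Ugo ∩ Jonas ∩ Jamal ∩ Dana ∩ Wendy ∩ Dmitri: ∅.
There is no time when everyone is free.
There is no common window, so the total is 0 minutes.

0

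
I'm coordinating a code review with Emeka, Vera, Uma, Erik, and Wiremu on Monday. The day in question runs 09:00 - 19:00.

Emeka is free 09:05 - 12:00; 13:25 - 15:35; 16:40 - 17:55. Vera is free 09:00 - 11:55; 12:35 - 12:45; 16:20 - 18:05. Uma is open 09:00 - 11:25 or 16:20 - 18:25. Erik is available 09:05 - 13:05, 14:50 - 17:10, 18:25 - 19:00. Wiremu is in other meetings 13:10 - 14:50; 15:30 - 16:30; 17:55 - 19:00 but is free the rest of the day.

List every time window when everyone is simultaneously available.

09:05-11:25, 16:40-17:10

Emeka free: 09:05-12:00, 13:25-15:35, 16:40-17:55.
Vera free: 09:00-11:55, 12:35-12:45, 16:20-18:05.
Uma free: 09:00-11:25, 16:20-18:25.
Erik free: 09:05-13:05, 14:50-17:10, 18:25-19:00.
Wiremu free: 09:00-13:10, 14:50-15:30, 16:30-17:55 (invert busy blocks within the working day).
Emeka ∩ Vera: 09:05-11:55, 16:40-17:55.
Emeka ∩ Vera ∩ Uma: 09:05-11:25, 16:40-17:55.
Emeka ∩ Vera ∩ Uma ∩ Erik: 09:05-11:25, 16:40-17:10.
Emeka ∩ Vera ∩ Uma ∩ Erik ∩ Wiremu: 09:05-11:25, 16:40-17:10.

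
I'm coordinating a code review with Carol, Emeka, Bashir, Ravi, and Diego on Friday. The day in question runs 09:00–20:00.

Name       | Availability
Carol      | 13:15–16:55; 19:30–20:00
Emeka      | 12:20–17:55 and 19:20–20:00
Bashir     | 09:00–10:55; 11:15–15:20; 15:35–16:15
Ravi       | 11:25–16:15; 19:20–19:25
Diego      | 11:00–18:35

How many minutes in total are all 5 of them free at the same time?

Carol ∩ Emeka: 13:15-16:55, 19:30-20:00.
Carol ∩ Emeka ∩ Bashir: 13:15-15:20, 15:35-16:15.
Carol ∩ Emeka ∩ Bashir ∩ Ravi: 13:15-15:20, 15:35-16:15.
Carol ∩ Emeka ∩ Bashir ∩ Ravi ∩ Diego: 13:15-15:20, 15:35-16:15.
Summing the common windows: 125 + 40 = 165 minutes.

165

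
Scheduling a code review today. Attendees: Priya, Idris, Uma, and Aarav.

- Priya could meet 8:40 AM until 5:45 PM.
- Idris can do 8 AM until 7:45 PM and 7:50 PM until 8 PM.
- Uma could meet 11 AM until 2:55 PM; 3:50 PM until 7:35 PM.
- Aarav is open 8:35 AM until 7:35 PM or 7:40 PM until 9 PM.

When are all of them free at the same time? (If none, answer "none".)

Priya ∩ Idris: 08:40-17:45.
Priya ∩ Idris ∩ Uma: 11:00-14:55, 15:50-17:45.
Priya ∩ Idris ∩ Uma ∩ Aarav: 11:00-14:55, 15:50-17:45.
So the common availability across everyone is 11:00-14:55, 15:50-17:45.

11:00-14:55, 15:50-17:45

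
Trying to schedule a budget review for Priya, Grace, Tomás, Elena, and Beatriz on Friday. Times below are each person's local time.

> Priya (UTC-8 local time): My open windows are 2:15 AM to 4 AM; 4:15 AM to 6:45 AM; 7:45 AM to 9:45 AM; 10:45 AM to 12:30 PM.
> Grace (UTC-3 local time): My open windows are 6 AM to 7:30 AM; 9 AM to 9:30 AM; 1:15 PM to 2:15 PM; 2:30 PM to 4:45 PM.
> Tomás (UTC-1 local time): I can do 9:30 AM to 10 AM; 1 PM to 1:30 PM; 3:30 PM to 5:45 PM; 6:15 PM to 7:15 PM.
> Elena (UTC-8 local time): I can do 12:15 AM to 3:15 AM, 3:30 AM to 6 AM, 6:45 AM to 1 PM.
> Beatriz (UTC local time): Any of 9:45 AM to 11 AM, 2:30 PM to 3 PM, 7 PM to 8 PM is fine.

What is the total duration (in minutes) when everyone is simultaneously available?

30

Priya in UTC: 10:15-12:00, 12:15-14:45, 15:45-17:45, 18:45-20:30 (add 8h to convert from UTC-8).
Grace in UTC: 09:00-10:30, 12:00-12:30, 16:15-17:15, 17:30-19:45 (add 3h to convert from UTC-3).
Tomás in UTC: 10:30-11:00, 14:00-14:30, 16:30-18:45, 19:15-20:15 (add 1h to convert from UTC-1).
Elena in UTC: 08:15-11:15, 11:30-14:00, 14:45-21:00 (add 8h to convert from UTC-8).
Beatriz in UTC: 09:45-11:00, 14:30-15:00, 19:00-20:00.
Priya ∩ Grace: 10:15-10:30, 12:15-12:30, 16:15-17:15, 17:30-17:45, 18:45-19:45.
Priya ∩ Grace ∩ Tomás: 16:30-17:15, 17:30-17:45, 19:15-19:45.
Priya ∩ Grace ∩ Tomás ∩ Elena: 16:30-17:15, 17:30-17:45, 19:15-19:45.
Priya ∩ Grace ∩ Tomás ∩ Elena ∩ Beatriz: 19:15-19:45.
That's a single block of 30 minutes.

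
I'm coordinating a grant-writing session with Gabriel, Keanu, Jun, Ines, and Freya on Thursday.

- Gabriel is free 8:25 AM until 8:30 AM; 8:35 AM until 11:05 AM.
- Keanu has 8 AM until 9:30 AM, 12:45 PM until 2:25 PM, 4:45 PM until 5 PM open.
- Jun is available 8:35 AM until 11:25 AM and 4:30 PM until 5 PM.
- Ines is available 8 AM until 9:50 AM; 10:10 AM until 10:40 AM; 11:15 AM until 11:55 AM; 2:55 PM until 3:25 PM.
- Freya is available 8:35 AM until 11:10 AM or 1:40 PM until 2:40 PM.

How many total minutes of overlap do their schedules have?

Gabriel ∩ Keanu: 08:25-08:30, 08:35-09:30.
Gabriel ∩ Keanu ∩ Jun: 08:35-09:30.
Gabriel ∩ Keanu ∩ Jun ∩ Ines: 08:35-09:30.
Gabriel ∩ Keanu ∩ Jun ∩ Ines ∩ Freya: 08:35-09:30.
So the common availability across everyone is 08:35-09:30.
That's a single block of 55 minutes.

55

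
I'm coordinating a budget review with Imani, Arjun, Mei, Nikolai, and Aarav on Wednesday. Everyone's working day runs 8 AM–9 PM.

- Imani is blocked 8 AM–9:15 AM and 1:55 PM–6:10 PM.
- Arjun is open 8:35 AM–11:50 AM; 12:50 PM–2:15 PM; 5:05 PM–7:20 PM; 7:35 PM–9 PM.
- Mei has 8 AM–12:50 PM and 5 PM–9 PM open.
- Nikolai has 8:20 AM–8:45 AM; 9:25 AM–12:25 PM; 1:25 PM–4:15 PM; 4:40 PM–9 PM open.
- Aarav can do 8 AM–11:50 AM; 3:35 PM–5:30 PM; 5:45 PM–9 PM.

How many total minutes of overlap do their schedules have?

300

Imani free: 09:15-13:55, 18:10-21:00 (invert busy blocks within the working day).
Arjun free: 08:35-11:50, 12:50-14:15, 17:05-19:20, 19:35-21:00.
Mei free: 08:00-12:50, 17:00-21:00.
Nikolai free: 08:20-08:45, 09:25-12:25, 13:25-16:15, 16:40-21:00.
Aarav free: 08:00-11:50, 15:35-17:30, 17:45-21:00.
Imani ∩ Arjun: 09:15-11:50, 12:50-13:55, 18:10-19:20, 19:35-21:00.
Imani ∩ Arjun ∩ Mei: 09:15-11:50, 18:10-19:20, 19:35-21:00.
Imani ∩ Arjun ∩ Mei ∩ Nikolai: 09:25-11:50, 18:10-19:20, 19:35-21:00.
Imani ∩ Arjun ∩ Mei ∩ Nikolai ∩ Aarav: 09:25-11:50, 18:10-19:20, 19:35-21:00.
Those are the intersection windows.
Summing the common windows: 145 + 70 + 85 = 300 minutes.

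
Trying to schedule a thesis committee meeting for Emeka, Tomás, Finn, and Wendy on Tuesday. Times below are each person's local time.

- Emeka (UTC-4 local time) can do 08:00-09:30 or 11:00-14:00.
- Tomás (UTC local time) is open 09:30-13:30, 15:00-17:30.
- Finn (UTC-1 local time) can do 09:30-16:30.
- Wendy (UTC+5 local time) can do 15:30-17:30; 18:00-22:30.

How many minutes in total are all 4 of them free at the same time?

Emeka in UTC: 12:00-13:30, 15:00-18:00 (add 4h to convert from UTC-4).
Tomás in UTC: 09:30-13:30, 15:00-17:30.
Finn in UTC: 10:30-17:30 (add 1h to convert from UTC-1).
Wendy in UTC: 10:30-12:30, 13:00-17:30 (subtract 5h to convert from UTC+5).
Emeka ∩ Tomás: 12:00-13:30, 15:00-17:30.
Emeka ∩ Tomás ∩ Finn: 12:00-13:30, 15:00-17:30.
Emeka ∩ Tomás ∩ Finn ∩ Wendy: 12:00-12:30, 13:00-13:30, 15:00-17:30.
Summing the common windows: 30 + 30 + 150 = 210 minutes.

210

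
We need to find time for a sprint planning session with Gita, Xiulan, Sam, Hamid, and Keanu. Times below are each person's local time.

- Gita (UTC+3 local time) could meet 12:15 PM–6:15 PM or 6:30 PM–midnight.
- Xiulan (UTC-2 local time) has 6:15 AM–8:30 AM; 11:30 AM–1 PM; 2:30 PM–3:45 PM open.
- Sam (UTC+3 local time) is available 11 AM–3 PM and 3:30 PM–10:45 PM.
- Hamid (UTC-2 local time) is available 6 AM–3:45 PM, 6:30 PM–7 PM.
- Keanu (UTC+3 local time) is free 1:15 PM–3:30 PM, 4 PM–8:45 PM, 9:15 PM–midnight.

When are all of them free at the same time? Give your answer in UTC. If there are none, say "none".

10:15-10:30, 13:30-15:00, 16:30-17:45

Gita in UTC: 09:15-15:15, 15:30-21:00 (subtract 3h to convert from UTC+3).
Xiulan in UTC: 08:15-10:30, 13:30-15:00, 16:30-17:45 (add 2h to convert from UTC-2).
Sam in UTC: 08:00-12:00, 12:30-19:45 (subtract 3h to convert from UTC+3).
Hamid in UTC: 08:00-17:45, 20:30-21:00 (add 2h to convert from UTC-2).
Keanu in UTC: 10:15-12:30, 13:00-17:45, 18:15-21:00 (subtract 3h to convert from UTC+3).
Gita ∩ Xiulan: 09:15-10:30, 13:30-15:00, 16:30-17:45.
Gita ∩ Xiulan ∩ Sam: 09:15-10:30, 13:30-15:00, 16:30-17:45.
Gita ∩ Xiulan ∩ Sam ∩ Hamid: 09:15-10:30, 13:30-15:00, 16:30-17:45.
Gita ∩ Xiulan ∩ Sam ∩ Hamid ∩ Keanu: 10:15-10:30, 13:30-15:00, 16:30-17:45.
Those are the intersection windows.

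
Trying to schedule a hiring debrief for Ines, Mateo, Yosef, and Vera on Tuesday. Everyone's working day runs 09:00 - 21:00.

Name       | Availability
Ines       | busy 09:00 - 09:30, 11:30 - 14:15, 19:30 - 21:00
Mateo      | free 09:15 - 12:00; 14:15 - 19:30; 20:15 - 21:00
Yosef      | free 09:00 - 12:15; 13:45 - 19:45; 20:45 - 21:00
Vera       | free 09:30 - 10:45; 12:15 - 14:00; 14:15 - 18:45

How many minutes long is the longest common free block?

Ines free: 09:30-11:30, 14:15-19:30 (invert busy blocks within the working day).
Mateo free: 09:15-12:00, 14:15-19:30, 20:15-21:00.
Yosef free: 09:00-12:15, 13:45-19:45, 20:45-21:00.
Vera free: 09:30-10:45, 12:15-14:00, 14:15-18:45.
Ines ∩ Mateo: 09:30-11:30, 14:15-19:30.
Ines ∩ Mateo ∩ Yosef: 09:30-11:30, 14:15-19:30.
Ines ∩ Mateo ∩ Yosef ∩ Vera: 09:30-10:45, 14:15-18:45.
The longest is 14:15-18:45 at 270 minutes.

270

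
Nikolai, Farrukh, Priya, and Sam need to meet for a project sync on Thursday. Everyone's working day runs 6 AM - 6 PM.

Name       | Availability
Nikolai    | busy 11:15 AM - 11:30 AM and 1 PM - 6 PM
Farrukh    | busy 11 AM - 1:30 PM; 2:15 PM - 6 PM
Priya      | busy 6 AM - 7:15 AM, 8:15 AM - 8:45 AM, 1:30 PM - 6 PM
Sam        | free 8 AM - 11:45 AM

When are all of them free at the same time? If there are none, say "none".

Nikolai free: 06:00-11:15, 11:30-13:00 (invert busy blocks within the working day).
Farrukh free: 06:00-11:00, 13:30-14:15 (invert busy blocks within the working day).
Priya free: 07:15-08:15, 08:45-13:30 (invert busy blocks within the working day).
Sam free: 08:00-11:45.
Nikolai ∩ Farrukh: 06:00-11:00.
Nikolai ∩ Farrukh ∩ Priya: 07:15-08:15, 08:45-11:00.
Nikolai ∩ Farrukh ∩ Priya ∩ Sam: 08:00-08:15, 08:45-11:00.

08:00-08:15, 08:45-11:00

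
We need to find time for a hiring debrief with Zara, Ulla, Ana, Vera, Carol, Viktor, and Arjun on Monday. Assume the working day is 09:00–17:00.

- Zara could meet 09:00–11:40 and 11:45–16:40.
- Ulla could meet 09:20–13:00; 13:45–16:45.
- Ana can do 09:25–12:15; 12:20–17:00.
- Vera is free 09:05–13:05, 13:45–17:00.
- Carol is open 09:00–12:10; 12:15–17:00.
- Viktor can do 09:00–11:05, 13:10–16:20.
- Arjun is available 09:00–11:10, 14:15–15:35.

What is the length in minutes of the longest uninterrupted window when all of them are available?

100

Zara ∩ Ulla: 09:20-11:40, 11:45-13:00, 13:45-16:40.
Zara ∩ Ulla ∩ Ana: 09:25-11:40, 11:45-12:15, 12:20-13:00, 13:45-16:40.
Zara ∩ Ulla ∩ Ana ∩ Vera: 09:25-11:40, 11:45-12:15, 12:20-13:00, 13:45-16:40.
Zara ∩ Ulla ∩ Ana ∩ Vera ∩ Carol: 09:25-11:40, 11:45-12:10, 12:20-13:00, 13:45-16:40.
Zara ∩ Ulla ∩ Ana ∩ Vera ∩ Carol ∩ Viktor: 09:25-11:05, 13:45-16:20.
Zara ∩ Ulla ∩ Ana ∩ Vera ∩ Carol ∩ Viktor ∩ Arjun: 09:25-11:05, 14:15-15:35.
The longest is 09:25-11:05 at 100 minutes.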